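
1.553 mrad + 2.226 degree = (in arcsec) 8334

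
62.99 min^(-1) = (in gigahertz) 1.05e-09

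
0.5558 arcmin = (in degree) 0.009263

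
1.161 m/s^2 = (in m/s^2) 1.161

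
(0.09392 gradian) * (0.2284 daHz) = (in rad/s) 0.00337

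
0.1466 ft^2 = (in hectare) 1.362e-06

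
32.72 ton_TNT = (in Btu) 1.298e+08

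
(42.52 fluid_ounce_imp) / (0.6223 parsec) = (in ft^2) 6.772e-19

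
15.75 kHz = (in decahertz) 1575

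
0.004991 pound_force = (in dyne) 2220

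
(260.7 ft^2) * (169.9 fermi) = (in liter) 4.115e-09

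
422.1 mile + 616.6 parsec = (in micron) 1.903e+25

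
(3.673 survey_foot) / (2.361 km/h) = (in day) 1.976e-05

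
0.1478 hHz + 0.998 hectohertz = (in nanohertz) 1.146e+11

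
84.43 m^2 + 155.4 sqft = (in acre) 0.02443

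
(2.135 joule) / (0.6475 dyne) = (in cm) 3.297e+07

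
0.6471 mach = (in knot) 428.3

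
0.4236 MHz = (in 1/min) 2.542e+07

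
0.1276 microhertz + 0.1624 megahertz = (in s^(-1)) 1.624e+05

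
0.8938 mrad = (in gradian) 0.0569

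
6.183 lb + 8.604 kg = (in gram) 1.141e+04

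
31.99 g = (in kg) 0.03199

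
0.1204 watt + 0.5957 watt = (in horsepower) 0.0009603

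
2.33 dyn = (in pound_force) 5.238e-06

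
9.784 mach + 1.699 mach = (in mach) 11.48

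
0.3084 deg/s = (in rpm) 0.0514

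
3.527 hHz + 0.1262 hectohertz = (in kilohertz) 0.3653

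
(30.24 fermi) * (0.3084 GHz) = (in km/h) 3.357e-05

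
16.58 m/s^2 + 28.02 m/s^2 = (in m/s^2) 44.6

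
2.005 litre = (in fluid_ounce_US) 67.8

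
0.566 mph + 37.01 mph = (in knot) 32.65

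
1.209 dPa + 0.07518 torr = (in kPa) 0.01014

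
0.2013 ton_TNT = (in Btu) 7.983e+05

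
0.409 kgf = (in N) 4.011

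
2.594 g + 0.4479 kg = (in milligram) 4.505e+05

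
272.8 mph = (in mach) 0.3582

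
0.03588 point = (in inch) 0.0004983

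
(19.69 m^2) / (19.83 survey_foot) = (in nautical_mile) 0.001759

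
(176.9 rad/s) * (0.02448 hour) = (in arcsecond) 3.216e+09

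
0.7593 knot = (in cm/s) 39.06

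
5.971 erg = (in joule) 5.971e-07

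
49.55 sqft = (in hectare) 0.0004603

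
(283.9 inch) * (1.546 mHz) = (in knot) 0.02167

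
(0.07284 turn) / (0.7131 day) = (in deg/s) 0.0004256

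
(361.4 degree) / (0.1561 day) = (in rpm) 0.004466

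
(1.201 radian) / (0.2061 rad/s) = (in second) 5.827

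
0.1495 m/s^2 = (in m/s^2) 0.1495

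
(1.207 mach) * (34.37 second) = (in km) 14.13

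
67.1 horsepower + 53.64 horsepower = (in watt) 9.004e+04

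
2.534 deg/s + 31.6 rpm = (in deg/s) 192.1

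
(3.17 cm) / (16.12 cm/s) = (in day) 2.276e-06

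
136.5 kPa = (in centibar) 136.5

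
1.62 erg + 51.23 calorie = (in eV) 1.338e+21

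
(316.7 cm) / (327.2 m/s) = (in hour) 2.689e-06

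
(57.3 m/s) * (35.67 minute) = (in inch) 4.828e+06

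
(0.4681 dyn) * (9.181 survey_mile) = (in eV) 4.317e+17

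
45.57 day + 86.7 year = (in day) 3.169e+04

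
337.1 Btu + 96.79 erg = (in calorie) 8.5e+04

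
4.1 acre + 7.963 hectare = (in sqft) 1.036e+06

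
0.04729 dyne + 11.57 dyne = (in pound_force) 2.612e-05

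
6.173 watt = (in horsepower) 0.008278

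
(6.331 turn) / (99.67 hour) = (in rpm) 0.001059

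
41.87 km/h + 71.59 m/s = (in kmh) 299.6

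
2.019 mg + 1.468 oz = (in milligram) 4.162e+04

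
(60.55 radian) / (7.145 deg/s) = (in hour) 0.1349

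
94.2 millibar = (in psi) 1.366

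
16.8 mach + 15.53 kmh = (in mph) 1.281e+04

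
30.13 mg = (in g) 0.03013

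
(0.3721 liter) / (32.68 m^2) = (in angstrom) 1.139e+05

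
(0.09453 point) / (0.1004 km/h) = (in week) 1.977e-09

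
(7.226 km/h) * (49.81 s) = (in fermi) 9.998e+16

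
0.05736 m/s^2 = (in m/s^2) 0.05736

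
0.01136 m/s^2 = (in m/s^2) 0.01136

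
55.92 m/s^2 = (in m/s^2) 55.92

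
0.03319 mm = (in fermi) 3.319e+10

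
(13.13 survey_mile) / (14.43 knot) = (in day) 0.03295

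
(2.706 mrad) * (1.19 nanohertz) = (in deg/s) 1.845e-10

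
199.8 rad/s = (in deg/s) 1.145e+04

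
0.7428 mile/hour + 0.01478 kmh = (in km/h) 1.21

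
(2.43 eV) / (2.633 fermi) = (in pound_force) 3.324e-05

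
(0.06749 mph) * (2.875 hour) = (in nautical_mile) 0.1686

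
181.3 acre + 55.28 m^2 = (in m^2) 7.338e+05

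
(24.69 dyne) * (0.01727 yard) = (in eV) 2.434e+13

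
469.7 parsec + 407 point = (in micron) 1.449e+25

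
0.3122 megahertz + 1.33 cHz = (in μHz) 3.122e+11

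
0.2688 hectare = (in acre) 0.6642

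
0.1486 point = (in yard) 5.733e-05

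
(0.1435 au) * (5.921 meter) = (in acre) 3.141e+07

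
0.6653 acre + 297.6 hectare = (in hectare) 297.9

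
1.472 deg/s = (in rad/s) 0.02569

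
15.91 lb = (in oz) 254.6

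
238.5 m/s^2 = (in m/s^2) 238.5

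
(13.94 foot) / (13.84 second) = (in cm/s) 30.7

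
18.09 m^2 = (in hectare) 0.001809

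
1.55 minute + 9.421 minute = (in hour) 0.1828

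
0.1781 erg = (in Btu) 1.688e-11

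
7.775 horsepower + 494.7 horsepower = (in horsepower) 502.5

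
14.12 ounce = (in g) 400.3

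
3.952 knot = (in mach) 0.005971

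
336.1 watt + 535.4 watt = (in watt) 871.5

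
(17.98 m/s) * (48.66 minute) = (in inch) 2.067e+06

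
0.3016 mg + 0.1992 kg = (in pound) 0.4392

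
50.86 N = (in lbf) 11.43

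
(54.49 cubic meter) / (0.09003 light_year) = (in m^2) 6.397e-14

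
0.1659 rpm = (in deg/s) 0.9954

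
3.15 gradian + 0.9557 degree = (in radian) 0.06616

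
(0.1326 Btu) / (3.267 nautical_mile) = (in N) 0.02312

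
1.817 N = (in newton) 1.817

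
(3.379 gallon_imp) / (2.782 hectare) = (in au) 3.691e-18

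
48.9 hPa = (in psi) 0.7092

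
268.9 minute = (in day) 0.1867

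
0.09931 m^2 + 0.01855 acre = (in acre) 0.01857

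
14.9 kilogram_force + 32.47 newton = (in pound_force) 40.15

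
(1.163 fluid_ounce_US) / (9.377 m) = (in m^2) 3.668e-06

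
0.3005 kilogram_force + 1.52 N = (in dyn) 4.467e+05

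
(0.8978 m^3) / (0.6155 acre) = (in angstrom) 3.604e+06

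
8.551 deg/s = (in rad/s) 0.1492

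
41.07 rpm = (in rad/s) 4.301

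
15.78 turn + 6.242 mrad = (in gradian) 6312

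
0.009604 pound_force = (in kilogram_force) 0.004356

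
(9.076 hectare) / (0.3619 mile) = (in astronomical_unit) 1.042e-09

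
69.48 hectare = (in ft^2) 7.479e+06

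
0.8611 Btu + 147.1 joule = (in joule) 1056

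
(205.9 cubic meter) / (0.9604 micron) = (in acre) 5.298e+04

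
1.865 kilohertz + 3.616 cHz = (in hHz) 18.65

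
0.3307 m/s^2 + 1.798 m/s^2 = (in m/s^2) 2.129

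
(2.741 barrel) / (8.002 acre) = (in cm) 0.001346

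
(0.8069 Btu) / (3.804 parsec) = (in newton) 7.253e-15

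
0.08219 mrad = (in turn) 1.308e-05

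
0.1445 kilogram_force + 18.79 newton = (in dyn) 2.021e+06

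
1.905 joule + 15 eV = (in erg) 1.905e+07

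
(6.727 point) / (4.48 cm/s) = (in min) 0.0008829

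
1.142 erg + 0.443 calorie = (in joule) 1.854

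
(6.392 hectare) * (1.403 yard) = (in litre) 8.2e+07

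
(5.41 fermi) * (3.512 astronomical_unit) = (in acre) 7.024e-07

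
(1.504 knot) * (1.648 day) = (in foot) 3.614e+05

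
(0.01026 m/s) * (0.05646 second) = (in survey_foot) 0.001901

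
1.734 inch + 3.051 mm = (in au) 3.148e-13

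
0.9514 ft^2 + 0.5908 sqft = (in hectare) 1.433e-05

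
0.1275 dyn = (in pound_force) 2.866e-07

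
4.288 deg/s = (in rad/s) 0.07484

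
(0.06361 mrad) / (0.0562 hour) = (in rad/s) 3.144e-07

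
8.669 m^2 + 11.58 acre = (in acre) 11.58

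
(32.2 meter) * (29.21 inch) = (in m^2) 23.89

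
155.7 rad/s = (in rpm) 1487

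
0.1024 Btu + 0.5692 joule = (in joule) 108.6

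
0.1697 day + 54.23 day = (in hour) 1306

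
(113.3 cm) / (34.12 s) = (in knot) 0.06455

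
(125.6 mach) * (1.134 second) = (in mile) 30.13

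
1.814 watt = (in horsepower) 0.002433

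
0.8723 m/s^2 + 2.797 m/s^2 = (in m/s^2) 3.669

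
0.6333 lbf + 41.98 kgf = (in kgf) 42.27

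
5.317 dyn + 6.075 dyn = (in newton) 0.0001139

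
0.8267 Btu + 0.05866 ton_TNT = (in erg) 2.454e+15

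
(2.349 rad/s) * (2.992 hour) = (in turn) 4027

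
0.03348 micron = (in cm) 3.348e-06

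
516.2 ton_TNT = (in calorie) 5.162e+11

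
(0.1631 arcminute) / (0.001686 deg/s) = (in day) 1.866e-05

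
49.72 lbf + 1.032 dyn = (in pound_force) 49.72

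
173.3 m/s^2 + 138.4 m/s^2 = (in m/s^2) 311.7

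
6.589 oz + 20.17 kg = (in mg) 2.036e+07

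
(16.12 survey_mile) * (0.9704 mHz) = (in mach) 0.07393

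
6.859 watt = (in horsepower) 0.009198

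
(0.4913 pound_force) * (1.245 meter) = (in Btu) 0.002579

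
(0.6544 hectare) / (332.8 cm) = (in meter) 1966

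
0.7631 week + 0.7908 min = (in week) 0.7632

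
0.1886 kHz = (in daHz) 18.86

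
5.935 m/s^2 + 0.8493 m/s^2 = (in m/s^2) 6.784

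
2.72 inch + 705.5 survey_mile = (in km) 1135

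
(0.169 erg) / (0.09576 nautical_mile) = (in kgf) 9.717e-12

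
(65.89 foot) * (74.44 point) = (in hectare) 5.274e-05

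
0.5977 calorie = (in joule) 2.501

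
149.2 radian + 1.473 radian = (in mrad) 1.507e+05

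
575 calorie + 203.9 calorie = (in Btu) 3.089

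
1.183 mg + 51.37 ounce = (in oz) 51.37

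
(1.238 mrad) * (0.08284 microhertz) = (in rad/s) 1.026e-10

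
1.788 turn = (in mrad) 1.123e+04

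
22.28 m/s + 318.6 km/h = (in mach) 0.3253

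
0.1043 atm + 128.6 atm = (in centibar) 1.304e+04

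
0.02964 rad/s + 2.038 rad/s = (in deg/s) 118.5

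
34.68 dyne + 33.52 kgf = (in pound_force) 73.9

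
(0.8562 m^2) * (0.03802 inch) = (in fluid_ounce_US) 27.96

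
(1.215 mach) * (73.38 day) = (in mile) 1.63e+06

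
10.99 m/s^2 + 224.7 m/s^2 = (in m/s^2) 235.7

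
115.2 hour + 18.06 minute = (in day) 4.813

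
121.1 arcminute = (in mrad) 35.23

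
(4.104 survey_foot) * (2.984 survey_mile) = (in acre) 1.484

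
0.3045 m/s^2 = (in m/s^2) 0.3045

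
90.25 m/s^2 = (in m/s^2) 90.25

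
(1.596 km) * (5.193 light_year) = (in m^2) 7.841e+19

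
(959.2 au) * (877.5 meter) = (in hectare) 1.259e+13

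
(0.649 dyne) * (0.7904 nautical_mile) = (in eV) 5.93e+16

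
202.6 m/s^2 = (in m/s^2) 202.6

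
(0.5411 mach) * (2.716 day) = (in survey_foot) 1.418e+08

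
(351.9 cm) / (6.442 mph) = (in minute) 0.02037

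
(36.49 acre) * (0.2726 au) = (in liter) 6.022e+18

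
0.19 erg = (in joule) 1.9e-08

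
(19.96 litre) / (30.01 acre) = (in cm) 1.644e-05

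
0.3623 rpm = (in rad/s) 0.03794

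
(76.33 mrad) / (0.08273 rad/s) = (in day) 1.068e-05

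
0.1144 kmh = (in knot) 0.06177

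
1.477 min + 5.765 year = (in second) 1.818e+08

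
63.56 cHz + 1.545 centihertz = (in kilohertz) 0.0006511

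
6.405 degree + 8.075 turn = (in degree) 2913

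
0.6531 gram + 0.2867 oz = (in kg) 0.008781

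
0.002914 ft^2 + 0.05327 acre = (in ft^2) 2320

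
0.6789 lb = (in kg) 0.3079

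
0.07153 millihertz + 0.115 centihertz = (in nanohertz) 1.222e+06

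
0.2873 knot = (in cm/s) 14.78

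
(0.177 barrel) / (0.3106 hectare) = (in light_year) 9.577e-22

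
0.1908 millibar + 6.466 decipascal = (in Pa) 19.73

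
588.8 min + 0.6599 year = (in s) 2.085e+07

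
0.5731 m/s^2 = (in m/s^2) 0.5731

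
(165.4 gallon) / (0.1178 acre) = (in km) 1.313e-06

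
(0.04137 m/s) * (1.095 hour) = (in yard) 178.3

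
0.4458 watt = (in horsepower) 0.0005978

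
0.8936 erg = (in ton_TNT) 2.136e-17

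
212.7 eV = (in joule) 3.408e-17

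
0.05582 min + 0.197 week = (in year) 0.003778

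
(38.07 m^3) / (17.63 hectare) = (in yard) 0.0002362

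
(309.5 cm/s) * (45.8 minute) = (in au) 5.685e-08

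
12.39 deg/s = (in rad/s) 0.2162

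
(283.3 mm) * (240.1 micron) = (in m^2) 6.802e-05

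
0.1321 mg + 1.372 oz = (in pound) 0.08575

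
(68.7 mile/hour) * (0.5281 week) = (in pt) 2.781e+10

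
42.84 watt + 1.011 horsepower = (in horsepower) 1.068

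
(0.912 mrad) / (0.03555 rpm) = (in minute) 0.004083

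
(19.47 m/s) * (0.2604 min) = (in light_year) 3.215e-14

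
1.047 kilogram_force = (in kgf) 1.047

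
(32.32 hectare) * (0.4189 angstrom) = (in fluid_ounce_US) 0.4578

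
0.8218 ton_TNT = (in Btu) 3.259e+06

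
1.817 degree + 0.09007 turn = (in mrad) 597.6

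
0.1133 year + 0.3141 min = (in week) 5.908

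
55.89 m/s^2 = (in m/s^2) 55.89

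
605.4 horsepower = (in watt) 4.514e+05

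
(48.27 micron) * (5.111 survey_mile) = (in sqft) 4.274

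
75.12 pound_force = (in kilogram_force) 34.07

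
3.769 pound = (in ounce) 60.3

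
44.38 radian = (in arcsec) 9.154e+06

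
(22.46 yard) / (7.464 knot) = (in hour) 0.001486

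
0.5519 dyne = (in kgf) 5.628e-07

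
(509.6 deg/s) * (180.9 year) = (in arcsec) 1.047e+16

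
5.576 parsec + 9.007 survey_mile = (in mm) 1.721e+20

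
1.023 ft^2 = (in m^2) 0.09504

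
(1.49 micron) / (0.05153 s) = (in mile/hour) 6.468e-05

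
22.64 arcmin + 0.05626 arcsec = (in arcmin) 22.64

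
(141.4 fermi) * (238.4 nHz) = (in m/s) 3.371e-20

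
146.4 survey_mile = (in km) 235.6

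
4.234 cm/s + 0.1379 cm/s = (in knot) 0.08498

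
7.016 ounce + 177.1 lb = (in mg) 8.053e+07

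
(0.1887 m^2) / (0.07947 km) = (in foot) 0.00779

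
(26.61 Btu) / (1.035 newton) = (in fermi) 2.713e+19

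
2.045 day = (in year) 0.005603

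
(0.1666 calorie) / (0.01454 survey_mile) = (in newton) 0.02979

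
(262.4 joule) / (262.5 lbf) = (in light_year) 2.375e-17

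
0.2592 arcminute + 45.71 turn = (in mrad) 2.872e+05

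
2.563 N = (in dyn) 2.563e+05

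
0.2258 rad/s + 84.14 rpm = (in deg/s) 517.8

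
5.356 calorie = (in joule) 22.41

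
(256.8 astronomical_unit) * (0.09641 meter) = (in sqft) 3.987e+13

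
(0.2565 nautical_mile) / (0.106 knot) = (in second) 8711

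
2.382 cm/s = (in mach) 6.996e-05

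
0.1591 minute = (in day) 0.0001105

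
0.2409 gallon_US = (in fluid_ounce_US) 30.84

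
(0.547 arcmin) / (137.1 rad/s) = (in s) 1.161e-06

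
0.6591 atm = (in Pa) 6.678e+04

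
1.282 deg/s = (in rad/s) 0.02238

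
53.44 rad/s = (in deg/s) 3062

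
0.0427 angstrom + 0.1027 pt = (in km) 3.623e-08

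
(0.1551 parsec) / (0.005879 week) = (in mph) 3.011e+12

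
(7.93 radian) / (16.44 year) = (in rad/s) 1.53e-08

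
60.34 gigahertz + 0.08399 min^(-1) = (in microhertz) 6.034e+16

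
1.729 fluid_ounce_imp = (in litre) 0.04913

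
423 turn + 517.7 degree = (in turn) 424.4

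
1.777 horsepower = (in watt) 1325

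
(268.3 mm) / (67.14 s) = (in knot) 0.007768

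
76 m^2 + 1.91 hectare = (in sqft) 2.064e+05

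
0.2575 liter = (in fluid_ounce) 8.707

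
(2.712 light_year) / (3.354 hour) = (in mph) 4.753e+12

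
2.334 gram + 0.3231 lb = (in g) 148.9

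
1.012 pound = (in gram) 459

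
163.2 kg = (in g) 1.632e+05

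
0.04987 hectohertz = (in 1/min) 299.2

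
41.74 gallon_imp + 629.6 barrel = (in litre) 1.003e+05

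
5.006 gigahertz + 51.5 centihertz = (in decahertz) 5.006e+08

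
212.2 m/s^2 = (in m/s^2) 212.2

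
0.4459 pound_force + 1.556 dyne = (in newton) 1.983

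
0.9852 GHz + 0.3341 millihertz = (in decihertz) 9.852e+09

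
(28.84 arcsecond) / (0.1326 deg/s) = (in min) 0.001007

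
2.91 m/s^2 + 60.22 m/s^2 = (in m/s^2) 63.13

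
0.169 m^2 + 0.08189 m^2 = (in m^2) 0.2509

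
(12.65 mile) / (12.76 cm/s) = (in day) 1.847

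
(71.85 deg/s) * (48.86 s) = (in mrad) 6.127e+04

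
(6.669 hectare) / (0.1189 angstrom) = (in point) 1.59e+19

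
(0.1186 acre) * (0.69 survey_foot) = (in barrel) 634.9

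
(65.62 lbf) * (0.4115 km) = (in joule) 1.201e+05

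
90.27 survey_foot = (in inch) 1083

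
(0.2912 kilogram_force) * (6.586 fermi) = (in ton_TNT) 4.495e-24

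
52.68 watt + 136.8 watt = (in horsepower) 0.2541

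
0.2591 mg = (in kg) 2.591e-07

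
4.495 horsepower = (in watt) 3352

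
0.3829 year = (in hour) 3354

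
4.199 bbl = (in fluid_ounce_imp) 2.35e+04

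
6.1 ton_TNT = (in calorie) 6.1e+09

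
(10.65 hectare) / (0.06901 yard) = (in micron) 1.688e+12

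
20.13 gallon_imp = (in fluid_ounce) 3094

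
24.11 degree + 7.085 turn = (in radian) 44.94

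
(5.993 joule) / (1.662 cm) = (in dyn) 3.606e+07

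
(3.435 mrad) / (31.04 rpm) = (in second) 0.001057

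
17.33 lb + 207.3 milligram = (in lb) 17.33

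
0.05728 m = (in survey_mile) 3.559e-05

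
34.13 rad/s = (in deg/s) 1956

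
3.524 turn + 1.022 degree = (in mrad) 2.216e+04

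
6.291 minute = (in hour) 0.1049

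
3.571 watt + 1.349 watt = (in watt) 4.92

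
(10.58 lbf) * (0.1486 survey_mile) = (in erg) 1.125e+11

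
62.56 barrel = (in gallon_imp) 2188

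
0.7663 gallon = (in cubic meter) 0.002901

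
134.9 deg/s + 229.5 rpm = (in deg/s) 1512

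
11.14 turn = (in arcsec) 1.444e+07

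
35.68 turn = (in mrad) 2.242e+05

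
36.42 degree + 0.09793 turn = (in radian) 1.251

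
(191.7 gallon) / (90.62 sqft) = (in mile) 5.356e-05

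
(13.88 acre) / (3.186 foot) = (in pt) 1.64e+08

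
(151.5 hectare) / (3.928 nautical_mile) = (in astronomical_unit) 1.392e-09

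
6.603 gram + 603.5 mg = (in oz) 0.2542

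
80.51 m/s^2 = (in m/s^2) 80.51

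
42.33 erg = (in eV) 2.642e+13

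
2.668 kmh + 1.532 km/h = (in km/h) 4.2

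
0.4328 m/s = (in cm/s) 43.28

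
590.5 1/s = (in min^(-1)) 3.543e+04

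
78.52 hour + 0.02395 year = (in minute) 1.73e+04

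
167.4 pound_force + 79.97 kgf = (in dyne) 1.529e+08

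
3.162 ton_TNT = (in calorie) 3.162e+09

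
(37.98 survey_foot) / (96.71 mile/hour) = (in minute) 0.004463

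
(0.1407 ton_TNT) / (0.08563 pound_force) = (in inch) 6.085e+10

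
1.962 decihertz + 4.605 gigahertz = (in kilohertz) 4.605e+06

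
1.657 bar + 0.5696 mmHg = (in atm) 1.636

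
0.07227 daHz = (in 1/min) 43.36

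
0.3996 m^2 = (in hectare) 3.996e-05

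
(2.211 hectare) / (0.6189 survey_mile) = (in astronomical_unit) 1.484e-10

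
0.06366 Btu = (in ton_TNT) 1.605e-08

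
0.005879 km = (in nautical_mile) 0.003174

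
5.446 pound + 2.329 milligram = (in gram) 2470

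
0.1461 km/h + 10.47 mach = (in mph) 7975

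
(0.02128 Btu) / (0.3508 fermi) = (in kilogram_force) 6.526e+15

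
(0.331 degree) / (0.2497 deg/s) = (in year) 4.203e-08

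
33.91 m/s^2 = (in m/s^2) 33.91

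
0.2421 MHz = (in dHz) 2.421e+06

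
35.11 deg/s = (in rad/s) 0.6128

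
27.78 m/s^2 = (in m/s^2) 27.78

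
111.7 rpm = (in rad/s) 11.7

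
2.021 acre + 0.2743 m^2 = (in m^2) 8179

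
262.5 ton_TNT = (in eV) 6.855e+30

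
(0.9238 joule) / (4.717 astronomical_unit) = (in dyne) 1.309e-07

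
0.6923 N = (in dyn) 6.923e+04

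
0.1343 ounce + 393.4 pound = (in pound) 393.4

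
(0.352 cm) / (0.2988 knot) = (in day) 2.65e-07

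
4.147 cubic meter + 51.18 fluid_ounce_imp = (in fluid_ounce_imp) 1.46e+05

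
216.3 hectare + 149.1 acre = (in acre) 683.6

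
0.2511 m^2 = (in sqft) 2.703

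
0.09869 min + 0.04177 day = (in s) 3615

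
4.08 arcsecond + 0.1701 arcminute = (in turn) 1.102e-05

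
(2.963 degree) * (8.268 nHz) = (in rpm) 4.083e-09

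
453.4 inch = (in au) 7.698e-11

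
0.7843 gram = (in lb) 0.001729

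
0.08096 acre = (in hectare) 0.03276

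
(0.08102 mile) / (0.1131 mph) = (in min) 42.98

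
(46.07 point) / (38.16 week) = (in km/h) 2.535e-09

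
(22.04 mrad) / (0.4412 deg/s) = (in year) 9.076e-08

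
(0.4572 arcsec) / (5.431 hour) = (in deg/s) 6.496e-09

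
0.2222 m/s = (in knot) 0.4319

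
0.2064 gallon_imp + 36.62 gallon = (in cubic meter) 0.1396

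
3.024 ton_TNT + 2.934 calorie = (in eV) 7.897e+28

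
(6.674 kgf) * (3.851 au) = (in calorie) 9.012e+12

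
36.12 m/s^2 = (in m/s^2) 36.12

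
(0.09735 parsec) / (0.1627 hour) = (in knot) 9.969e+12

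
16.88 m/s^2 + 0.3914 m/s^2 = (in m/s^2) 17.27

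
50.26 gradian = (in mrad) 789.5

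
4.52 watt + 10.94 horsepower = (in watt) 8162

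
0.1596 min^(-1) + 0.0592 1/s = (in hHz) 0.0006186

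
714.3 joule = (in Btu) 0.677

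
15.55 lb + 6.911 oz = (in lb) 15.98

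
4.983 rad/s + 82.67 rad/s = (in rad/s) 87.65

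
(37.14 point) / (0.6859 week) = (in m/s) 3.158e-08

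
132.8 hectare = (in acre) 328.2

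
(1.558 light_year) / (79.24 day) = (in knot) 4.185e+09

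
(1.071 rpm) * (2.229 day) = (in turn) 3438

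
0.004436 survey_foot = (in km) 1.352e-06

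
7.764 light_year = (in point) 2.082e+20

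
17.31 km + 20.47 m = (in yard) 1.895e+04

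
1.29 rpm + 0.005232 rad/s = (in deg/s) 8.04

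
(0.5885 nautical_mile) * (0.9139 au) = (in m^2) 1.49e+14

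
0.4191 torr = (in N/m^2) 55.88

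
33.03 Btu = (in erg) 3.485e+11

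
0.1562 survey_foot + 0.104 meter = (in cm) 15.16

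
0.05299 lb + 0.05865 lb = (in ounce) 1.786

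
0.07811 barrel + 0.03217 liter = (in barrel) 0.07831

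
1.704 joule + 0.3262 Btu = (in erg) 3.459e+09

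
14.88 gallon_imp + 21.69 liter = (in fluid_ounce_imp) 3144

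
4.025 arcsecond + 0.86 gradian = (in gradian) 0.8612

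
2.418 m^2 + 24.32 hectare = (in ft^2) 2.618e+06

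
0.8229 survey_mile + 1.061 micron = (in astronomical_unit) 8.853e-09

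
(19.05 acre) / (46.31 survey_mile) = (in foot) 3.394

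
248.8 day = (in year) 0.6816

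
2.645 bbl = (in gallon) 111.1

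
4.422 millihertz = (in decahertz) 0.0004422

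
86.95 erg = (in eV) 5.427e+13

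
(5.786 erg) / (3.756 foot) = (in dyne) 0.05054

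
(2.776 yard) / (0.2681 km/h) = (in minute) 0.5681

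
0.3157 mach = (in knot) 209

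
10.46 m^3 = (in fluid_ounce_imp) 3.681e+05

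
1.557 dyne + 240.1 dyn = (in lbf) 0.0005433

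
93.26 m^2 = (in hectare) 0.009326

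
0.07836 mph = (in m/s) 0.03503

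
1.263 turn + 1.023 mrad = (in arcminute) 2.728e+04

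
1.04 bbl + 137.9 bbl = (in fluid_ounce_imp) 7.774e+05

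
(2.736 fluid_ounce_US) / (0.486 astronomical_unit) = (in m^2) 1.113e-15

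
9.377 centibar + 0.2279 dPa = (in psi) 1.36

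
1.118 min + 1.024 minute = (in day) 0.001488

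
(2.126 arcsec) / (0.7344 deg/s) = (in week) 1.33e-09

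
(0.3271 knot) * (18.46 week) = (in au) 1.256e-05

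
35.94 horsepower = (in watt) 2.68e+04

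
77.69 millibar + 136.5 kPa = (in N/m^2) 1.443e+05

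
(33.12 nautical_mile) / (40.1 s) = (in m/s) 1530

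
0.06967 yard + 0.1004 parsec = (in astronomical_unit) 2.071e+04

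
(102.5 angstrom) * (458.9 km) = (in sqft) 0.05063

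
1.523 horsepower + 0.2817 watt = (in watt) 1136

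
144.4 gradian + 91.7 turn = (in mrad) 5.784e+05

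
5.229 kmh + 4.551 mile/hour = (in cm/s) 348.7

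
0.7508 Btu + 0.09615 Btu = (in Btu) 0.8469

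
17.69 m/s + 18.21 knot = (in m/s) 27.06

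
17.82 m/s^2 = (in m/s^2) 17.82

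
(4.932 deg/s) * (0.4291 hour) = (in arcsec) 2.743e+07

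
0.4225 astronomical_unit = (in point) 1.792e+14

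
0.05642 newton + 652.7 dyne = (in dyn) 6295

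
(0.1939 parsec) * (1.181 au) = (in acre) 2.612e+23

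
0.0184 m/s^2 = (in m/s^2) 0.0184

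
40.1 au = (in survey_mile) 3.728e+09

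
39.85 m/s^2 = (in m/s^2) 39.85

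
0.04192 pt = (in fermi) 1.479e+10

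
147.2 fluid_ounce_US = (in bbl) 0.02738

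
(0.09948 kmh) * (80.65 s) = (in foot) 7.312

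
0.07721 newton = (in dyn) 7721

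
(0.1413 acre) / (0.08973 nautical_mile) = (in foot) 11.29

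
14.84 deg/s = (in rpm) 2.473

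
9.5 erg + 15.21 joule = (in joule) 15.21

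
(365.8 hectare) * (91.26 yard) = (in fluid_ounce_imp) 1.074e+13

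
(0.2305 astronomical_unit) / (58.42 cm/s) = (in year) 1872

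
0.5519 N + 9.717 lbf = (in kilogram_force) 4.464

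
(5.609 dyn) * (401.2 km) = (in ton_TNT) 5.378e-09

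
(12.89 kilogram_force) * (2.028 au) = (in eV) 2.394e+32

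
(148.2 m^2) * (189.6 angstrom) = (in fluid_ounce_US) 0.09501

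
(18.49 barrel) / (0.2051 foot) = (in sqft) 506.2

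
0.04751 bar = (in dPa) 4.751e+04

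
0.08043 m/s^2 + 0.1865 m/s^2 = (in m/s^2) 0.2669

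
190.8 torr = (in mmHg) 190.8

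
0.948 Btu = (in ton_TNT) 2.391e-07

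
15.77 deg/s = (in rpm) 2.628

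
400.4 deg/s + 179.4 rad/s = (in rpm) 1780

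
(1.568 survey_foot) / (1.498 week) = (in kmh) 1.899e-06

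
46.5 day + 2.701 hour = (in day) 46.61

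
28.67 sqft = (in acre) 0.0006582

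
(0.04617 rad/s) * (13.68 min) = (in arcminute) 1.303e+05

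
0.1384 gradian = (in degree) 0.1246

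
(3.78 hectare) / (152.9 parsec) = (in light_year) 8.469e-31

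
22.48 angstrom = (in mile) 1.397e-12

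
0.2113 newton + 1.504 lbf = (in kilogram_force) 0.7037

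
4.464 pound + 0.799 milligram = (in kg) 2.025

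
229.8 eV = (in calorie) 8.8e-18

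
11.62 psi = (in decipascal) 8.012e+05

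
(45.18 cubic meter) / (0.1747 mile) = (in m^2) 0.1607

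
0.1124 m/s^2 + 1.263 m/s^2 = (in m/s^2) 1.375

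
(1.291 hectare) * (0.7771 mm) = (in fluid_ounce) 3.392e+05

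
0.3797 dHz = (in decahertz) 0.003797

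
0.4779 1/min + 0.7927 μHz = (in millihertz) 7.966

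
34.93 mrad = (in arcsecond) 7205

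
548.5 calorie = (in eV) 1.432e+22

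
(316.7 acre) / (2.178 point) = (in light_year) 1.763e-07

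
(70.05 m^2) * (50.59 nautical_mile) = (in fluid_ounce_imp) 2.31e+11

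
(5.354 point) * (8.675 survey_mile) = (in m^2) 26.37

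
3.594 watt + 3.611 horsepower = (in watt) 2696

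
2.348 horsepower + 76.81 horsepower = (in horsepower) 79.16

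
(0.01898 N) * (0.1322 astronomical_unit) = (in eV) 2.343e+27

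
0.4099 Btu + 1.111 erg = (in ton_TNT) 1.034e-07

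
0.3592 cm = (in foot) 0.01178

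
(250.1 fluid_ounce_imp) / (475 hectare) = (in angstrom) 14.96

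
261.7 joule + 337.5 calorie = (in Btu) 1.586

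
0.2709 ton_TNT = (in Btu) 1.074e+06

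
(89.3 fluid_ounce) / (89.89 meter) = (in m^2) 2.938e-05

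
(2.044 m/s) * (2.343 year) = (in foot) 4.955e+08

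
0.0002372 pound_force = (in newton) 0.001055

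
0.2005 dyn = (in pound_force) 4.507e-07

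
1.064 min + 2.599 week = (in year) 0.04985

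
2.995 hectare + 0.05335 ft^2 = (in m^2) 2.995e+04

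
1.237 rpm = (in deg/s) 7.422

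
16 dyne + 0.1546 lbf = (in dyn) 6.879e+04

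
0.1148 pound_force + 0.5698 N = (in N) 1.08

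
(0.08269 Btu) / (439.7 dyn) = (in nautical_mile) 10.71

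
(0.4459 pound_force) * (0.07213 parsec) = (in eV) 2.755e+34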